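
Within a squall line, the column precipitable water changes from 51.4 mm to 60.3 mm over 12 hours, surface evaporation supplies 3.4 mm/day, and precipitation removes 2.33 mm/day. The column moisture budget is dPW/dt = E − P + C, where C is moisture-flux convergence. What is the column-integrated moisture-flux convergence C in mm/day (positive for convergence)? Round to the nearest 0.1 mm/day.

C ≈ 16.7 mm/day

dPW/dt = (60.3 − 51.4) mm / (12/24 day) = +17.800 mm/day.
C = dPW/dt − E + P = (+17.800) − 3.4 + 2.33 = 16.7 mm/day.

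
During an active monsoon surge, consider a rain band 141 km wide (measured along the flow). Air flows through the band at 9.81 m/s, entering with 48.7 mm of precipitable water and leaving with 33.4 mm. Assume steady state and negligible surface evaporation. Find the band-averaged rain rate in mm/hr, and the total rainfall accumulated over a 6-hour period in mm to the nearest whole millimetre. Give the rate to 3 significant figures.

Column moisture flux per unit crosswind length is F = V × PW.
Inflow: F_in = 9.81 × 48.7 = 477.747 mm·m/s
Outflow: F_out = 9.81 × 33.4 = 327.654 mm·m/s
Steady-state rate R = (F_in − F_out)/L = (477.747 − 327.654) / 141000 m = 1.064e-03 mm/s.
R = 1.064e-03 × 3600 = 3.83 mm/hr.
Over 6 h: total = 3.83 × 6 = 22.98 ≈ 23 mm.

R ≈ 3.83 mm/hr; total ≈ 23 mm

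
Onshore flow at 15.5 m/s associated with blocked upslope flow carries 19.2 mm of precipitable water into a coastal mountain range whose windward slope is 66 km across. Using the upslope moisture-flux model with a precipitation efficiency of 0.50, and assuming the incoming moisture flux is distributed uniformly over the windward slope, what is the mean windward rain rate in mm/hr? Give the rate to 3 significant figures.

R ≈ 8.12 mm/hr

Incoming column moisture flux per unit ridge length: F = V × PW = 15.5 × 19.2 = 297.6 mm·m/s.
Spread over the 66 km slope with efficiency ε = 0.50: R = ε·F/W = 0.50 × 297.6 / 66000 m = 2.255e-03 mm/s.
R = 2.255e-03 × 3600 = 8.12 mm/hr.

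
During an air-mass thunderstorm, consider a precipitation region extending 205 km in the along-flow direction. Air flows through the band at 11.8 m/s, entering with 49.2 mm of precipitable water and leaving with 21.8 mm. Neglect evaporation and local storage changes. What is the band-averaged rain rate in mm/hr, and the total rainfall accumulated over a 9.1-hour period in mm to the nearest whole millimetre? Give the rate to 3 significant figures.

R ≈ 5.68 mm/hr; total ≈ 52 mm

Column moisture flux per unit crosswind length is F = V × PW.
Inflow: F_in = 11.8 × 49.2 = 580.56 mm·m/s
Outflow: F_out = 11.8 × 21.8 = 257.24 mm·m/s
Steady-state rate R = (F_in − F_out)/L = (580.56 − 257.24) / 205000 m = 1.577e-03 mm/s.
R = 1.577e-03 × 3600 = 5.68 mm/hr.
Over 9.1 h: total = 5.68 × 9.1 = 51.688 ≈ 52 mm.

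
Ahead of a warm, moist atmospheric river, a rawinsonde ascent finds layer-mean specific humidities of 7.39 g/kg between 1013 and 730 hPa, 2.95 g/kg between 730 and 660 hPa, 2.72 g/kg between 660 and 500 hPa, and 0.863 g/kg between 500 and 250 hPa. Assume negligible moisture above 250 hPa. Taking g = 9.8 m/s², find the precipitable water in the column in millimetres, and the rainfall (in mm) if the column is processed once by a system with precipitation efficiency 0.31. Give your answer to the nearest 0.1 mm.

Precipitable water is the column-integrated vapour mass per unit area: PW = (1/g) Σ q̄ Δp, with q in kg/kg and Δp in Pa (1 kg/m² of water = 1 mm).
Layer 1013–730 hPa: Δp = 283 hPa = 28300 Pa, q̄ = 0.00739 kg/kg → 0.00739 × 28300 / 9.8 = 21.34 mm
Layer 730–660 hPa: Δp = 70 hPa = 7000 Pa, q̄ = 0.00295 kg/kg → 0.00295 × 7000 / 9.8 = 2.11 mm
Layer 660–500 hPa: Δp = 160 hPa = 16000 Pa, q̄ = 0.00272 kg/kg → 0.00272 × 16000 / 9.8 = 4.44 mm
Layer 500–250 hPa: Δp = 250 hPa = 25000 Pa, q̄ = 0.000863 kg/kg → 0.000863 × 25000 / 9.8 = 2.20 mm
PW = 21.34 + 2.11 + 4.44 + 2.20 = 30.09 ≈ 30.1 mm.
Rainfall = ε × PW = 0.31 × 30.1 = 9.3 mm.

PW ≈ 30.1 mm; rainfall ≈ 9.3 mm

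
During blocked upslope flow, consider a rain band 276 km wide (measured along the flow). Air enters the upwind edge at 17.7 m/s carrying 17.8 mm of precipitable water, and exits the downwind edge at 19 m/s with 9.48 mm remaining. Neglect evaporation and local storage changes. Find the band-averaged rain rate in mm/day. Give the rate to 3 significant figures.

Column moisture flux per unit crosswind length is F = V × PW.
Inflow: F_in = 17.7 × 17.8 = 315.06 mm·m/s
Outflow: F_out = 19 × 9.48 = 180.12 mm·m/s
Steady-state rate R = (F_in − F_out)/L = (315.06 − 180.12) / 276000 m = 4.889e-04 mm/s.
R = 4.889e-04 × 3600 × 24 = 42.2 mm/day.

R ≈ 42.2 mm/day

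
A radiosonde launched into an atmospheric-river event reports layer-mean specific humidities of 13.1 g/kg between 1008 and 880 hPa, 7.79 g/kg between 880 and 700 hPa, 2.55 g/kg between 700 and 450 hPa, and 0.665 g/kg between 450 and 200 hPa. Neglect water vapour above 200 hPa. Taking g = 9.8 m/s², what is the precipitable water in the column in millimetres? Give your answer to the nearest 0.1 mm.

PW ≈ 39.6 mm

Precipitable water is the column-integrated vapour mass per unit area: PW = (1/g) Σ q̄ Δp, with q in kg/kg and Δp in Pa (1 kg/m² of water = 1 mm).
Layer 1008–880 hPa: Δp = 128 hPa = 12800 Pa, q̄ = 0.0131 kg/kg → 0.0131 × 12800 / 9.8 = 17.11 mm
Layer 880–700 hPa: Δp = 180 hPa = 18000 Pa, q̄ = 0.00779 kg/kg → 0.00779 × 18000 / 9.8 = 14.31 mm
Layer 700–450 hPa: Δp = 250 hPa = 25000 Pa, q̄ = 0.00255 kg/kg → 0.00255 × 25000 / 9.8 = 6.51 mm
Layer 450–200 hPa: Δp = 250 hPa = 25000 Pa, q̄ = 0.000665 kg/kg → 0.000665 × 25000 / 9.8 = 1.70 mm
PW = 17.11 + 14.31 + 6.51 + 1.70 = 39.63 ≈ 39.6 mm.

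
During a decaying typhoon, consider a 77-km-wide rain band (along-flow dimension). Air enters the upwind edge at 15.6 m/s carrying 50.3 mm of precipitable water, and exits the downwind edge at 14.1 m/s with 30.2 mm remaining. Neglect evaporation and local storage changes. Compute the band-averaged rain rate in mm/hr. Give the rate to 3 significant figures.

R ≈ 16.8 mm/hr

Column moisture flux per unit crosswind length is F = V × PW.
Inflow: F_in = 15.6 × 50.3 = 784.68 mm·m/s
Outflow: F_out = 14.1 × 30.2 = 425.82 mm·m/s
Steady-state rate R = (F_in − F_out)/L = (784.68 − 425.82) / 77000 m = 4.661e-03 mm/s.
R = 4.661e-03 × 3600 = 16.8 mm/hr.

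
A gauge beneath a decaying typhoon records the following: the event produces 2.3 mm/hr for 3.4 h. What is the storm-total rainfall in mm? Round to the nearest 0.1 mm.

Total = Σ Rᵢ Δtᵢ = 2.3 × 3.4
      = 7.82 = 7.8 mm.

total ≈ 7.8 mm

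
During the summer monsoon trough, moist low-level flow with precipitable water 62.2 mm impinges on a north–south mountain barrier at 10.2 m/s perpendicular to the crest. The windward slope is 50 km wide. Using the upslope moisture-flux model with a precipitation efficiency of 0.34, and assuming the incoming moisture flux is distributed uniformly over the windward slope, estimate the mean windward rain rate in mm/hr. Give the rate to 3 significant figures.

Incoming column moisture flux per unit ridge length: F = V × PW = 10.2 × 62.2 = 634.44 mm·m/s.
Spread over the 50 km slope with efficiency ε = 0.34: R = ε·F/W = 0.34 × 634.44 / 50000 m = 4.314e-03 mm/s.
R = 4.314e-03 × 3600 = 15.5 mm/hr.

R ≈ 15.5 mm/hr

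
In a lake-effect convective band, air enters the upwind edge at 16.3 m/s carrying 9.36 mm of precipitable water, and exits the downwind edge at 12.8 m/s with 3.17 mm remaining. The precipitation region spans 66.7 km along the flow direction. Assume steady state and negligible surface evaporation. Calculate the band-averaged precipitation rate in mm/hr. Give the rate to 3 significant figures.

Column moisture flux per unit crosswind length is F = V × PW.
Inflow: F_in = 16.3 × 9.36 = 152.568 mm·m/s
Outflow: F_out = 12.8 × 3.17 = 40.576 mm·m/s
Steady-state rate R = (F_in − F_out)/L = (152.568 − 40.576) / 66700 m = 1.679e-03 mm/s.
R = 1.679e-03 × 3600 = 6.04 mm/hr.

R ≈ 6.04 mm/hr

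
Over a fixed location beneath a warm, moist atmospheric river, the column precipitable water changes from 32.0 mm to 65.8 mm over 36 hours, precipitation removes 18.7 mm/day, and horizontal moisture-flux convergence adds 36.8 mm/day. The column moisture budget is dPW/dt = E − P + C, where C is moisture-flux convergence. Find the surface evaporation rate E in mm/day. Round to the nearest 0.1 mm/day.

E ≈ 4.4 mm/day

dPW/dt = (65.8 − 32.0) mm / (36/24 day) = +22.533 mm/day.
E = dPW/dt + P − C = (+22.533) + 18.7 − (36.8) = 4.4 mm/day.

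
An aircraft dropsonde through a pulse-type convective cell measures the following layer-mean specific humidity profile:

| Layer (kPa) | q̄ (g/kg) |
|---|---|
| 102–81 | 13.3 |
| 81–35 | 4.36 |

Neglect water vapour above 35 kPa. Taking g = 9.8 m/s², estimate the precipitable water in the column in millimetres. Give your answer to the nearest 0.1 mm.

Precipitable water is the column-integrated vapour mass per unit area: PW = (1/g) Σ q̄ Δp, with q in kg/kg and Δp in Pa (1 kg/m² of water = 1 mm).
Layer 102–81 kPa: Δp = 210 hPa = 21000 Pa, q̄ = 0.0133 kg/kg → 0.0133 × 21000 / 9.8 = 28.50 mm
Layer 81–35 kPa: Δp = 460 hPa = 46000 Pa, q̄ = 0.00436 kg/kg → 0.00436 × 46000 / 9.8 = 20.47 mm
PW = 28.50 + 20.47 = 48.97 ≈ 49.0 mm.

PW ≈ 49.0 mm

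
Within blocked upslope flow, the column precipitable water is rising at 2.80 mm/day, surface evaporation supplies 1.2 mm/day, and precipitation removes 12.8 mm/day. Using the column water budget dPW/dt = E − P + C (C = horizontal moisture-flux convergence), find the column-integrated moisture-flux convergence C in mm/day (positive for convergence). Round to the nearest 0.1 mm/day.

C ≈ 14.4 mm/day

dPW/dt = +2.80 mm/day.
C = dPW/dt − E + P = (+2.80) − 1.2 + 12.8 = 14.4 mm/day.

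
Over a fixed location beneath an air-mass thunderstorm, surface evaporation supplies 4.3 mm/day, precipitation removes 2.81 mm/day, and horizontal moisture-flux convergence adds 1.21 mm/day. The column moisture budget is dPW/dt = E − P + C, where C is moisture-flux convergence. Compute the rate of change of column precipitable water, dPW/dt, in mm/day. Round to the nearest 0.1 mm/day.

dPW/dt ≈ 2.7 mm/day

dPW/dt = E − P + C = 4.3 − 2.81 + (1.21) = 2.7 mm/day.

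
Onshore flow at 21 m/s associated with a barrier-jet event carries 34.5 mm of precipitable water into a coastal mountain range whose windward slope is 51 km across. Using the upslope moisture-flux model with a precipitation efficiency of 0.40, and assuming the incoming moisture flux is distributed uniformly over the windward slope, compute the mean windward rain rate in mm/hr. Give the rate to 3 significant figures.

Incoming column moisture flux per unit ridge length: F = V × PW = 21 × 34.5 = 724.5 mm·m/s.
Spread over the 51 km slope with efficiency ε = 0.40: R = ε·F/W = 0.40 × 724.5 / 51000 m = 5.682e-03 mm/s.
R = 5.682e-03 × 3600 = 20.5 mm/hr.

R ≈ 20.5 mm/hr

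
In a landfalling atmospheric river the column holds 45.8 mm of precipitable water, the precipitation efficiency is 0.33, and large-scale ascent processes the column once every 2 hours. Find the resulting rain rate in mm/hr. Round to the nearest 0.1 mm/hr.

Each overturning extracts ε × PW = 0.33 × 45.8 = 15.114 mm.
Rate = ε·PW / τ = 15.114 / 2 h = 7.6 mm/hr.

R ≈ 7.6 mm/hr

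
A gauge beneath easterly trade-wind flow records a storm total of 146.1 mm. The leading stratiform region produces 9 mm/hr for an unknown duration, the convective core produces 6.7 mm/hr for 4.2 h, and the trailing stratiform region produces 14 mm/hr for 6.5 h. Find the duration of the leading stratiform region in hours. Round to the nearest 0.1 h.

duration ≈ 3.0 h

Known phases: 6.7 × 4.2 + 14 × 6.5 = 28.14 + 91 = 119.14 mm.
Remaining depth = 146.1 − 119.14 = 26.96 mm.
Duration = 26.96 / 9 = 3.0 h.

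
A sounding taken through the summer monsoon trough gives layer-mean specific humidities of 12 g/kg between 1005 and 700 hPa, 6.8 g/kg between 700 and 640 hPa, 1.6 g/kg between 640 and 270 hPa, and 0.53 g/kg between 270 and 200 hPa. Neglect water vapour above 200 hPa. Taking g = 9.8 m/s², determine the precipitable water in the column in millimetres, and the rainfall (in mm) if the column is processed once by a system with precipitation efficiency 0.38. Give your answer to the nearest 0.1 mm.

Precipitable water is the column-integrated vapour mass per unit area: PW = (1/g) Σ q̄ Δp, with q in kg/kg and Δp in Pa (1 kg/m² of water = 1 mm).
Layer 1005–700 hPa: Δp = 305 hPa = 30500 Pa, q̄ = 0.012 kg/kg → 0.012 × 30500 / 9.8 = 37.35 mm
Layer 700–640 hPa: Δp = 60 hPa = 6000 Pa, q̄ = 0.0068 kg/kg → 0.0068 × 6000 / 9.8 = 4.16 mm
Layer 640–270 hPa: Δp = 370 hPa = 37000 Pa, q̄ = 0.0016 kg/kg → 0.0016 × 37000 / 9.8 = 6.04 mm
Layer 270–200 hPa: Δp = 70 hPa = 7000 Pa, q̄ = 0.00053 kg/kg → 0.00053 × 7000 / 9.8 = 0.38 mm
PW = 37.35 + 4.16 + 6.04 + 0.38 = 47.93 ≈ 47.9 mm.
Rainfall = ε × PW = 0.38 × 47.9 = 18.2 mm.

PW ≈ 47.9 mm; rainfall ≈ 18.2 mm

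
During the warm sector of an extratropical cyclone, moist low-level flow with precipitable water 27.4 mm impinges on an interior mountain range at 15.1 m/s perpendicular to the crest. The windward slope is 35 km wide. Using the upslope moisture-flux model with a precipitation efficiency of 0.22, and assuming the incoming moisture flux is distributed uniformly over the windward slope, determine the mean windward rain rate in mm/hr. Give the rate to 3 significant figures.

Incoming column moisture flux per unit ridge length: F = V × PW = 15.1 × 27.4 = 413.74 mm·m/s.
Spread over the 35 km slope with efficiency ε = 0.22: R = ε·F/W = 0.22 × 413.74 / 35000 m = 2.601e-03 mm/s.
R = 2.601e-03 × 3600 = 9.36 mm/hr.

R ≈ 9.36 mm/hr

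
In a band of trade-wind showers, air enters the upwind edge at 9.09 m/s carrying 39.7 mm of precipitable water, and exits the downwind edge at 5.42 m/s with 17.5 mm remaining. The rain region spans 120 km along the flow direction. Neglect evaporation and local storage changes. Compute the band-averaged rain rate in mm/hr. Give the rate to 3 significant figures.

Column moisture flux per unit crosswind length is F = V × PW.
Inflow: F_in = 9.09 × 39.7 = 360.873 mm·m/s
Outflow: F_out = 5.42 × 17.5 = 94.85 mm·m/s
Steady-state rate R = (F_in − F_out)/L = (360.873 − 94.85) / 120000 m = 2.217e-03 mm/s.
R = 2.217e-03 × 3600 = 7.98 mm/hr.

R ≈ 7.98 mm/hr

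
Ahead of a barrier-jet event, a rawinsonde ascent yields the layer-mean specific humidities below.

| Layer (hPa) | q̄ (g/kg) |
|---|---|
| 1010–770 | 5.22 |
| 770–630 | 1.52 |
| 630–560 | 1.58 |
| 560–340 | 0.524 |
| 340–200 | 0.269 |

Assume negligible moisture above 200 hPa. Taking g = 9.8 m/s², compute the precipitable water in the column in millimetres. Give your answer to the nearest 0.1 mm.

Precipitable water is the column-integrated vapour mass per unit area: PW = (1/g) Σ q̄ Δp, with q in kg/kg and Δp in Pa (1 kg/m² of water = 1 mm).
Layer 1010–770 hPa: Δp = 240 hPa = 24000 Pa, q̄ = 0.00522 kg/kg → 0.00522 × 24000 / 9.8 = 12.78 mm
Layer 770–630 hPa: Δp = 140 hPa = 14000 Pa, q̄ = 0.00152 kg/kg → 0.00152 × 14000 / 9.8 = 2.17 mm
Layer 630–560 hPa: Δp = 70 hPa = 7000 Pa, q̄ = 0.00158 kg/kg → 0.00158 × 7000 / 9.8 = 1.13 mm
Layer 560–340 hPa: Δp = 220 hPa = 22000 Pa, q̄ = 0.000524 kg/kg → 0.000524 × 22000 / 9.8 = 1.18 mm
Layer 340–200 hPa: Δp = 140 hPa = 14000 Pa, q̄ = 0.000269 kg/kg → 0.000269 × 14000 / 9.8 = 0.38 mm
PW = 12.78 + 2.17 + 1.13 + 1.18 + 0.38 = 17.64 ≈ 17.6 mm.

PW ≈ 17.6 mm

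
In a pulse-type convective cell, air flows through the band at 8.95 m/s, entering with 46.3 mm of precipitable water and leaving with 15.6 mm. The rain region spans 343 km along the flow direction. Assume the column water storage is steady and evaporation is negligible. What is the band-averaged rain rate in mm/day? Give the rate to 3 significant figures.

R ≈ 69.2 mm/day

Column moisture flux per unit crosswind length is F = V × PW.
Inflow: F_in = 8.95 × 46.3 = 414.385 mm·m/s
Outflow: F_out = 8.95 × 15.6 = 139.62 mm·m/s
Steady-state rate R = (F_in − F_out)/L = (414.385 − 139.62) / 343000 m = 8.011e-04 mm/s.
R = 8.011e-04 × 3600 × 24 = 69.2 mm/day.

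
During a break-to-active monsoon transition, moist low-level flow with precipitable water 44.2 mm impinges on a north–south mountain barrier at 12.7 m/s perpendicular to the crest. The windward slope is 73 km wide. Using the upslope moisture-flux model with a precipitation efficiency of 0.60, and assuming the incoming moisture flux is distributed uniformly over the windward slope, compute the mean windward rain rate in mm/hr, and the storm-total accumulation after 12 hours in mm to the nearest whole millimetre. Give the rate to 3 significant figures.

Incoming column moisture flux per unit ridge length: F = V × PW = 12.7 × 44.2 = 561.34 mm·m/s.
Spread over the 73 km slope with efficiency ε = 0.60: R = ε·F/W = 0.60 × 561.34 / 73000 m = 4.614e-03 mm/s.
R = 4.614e-03 × 3600 = 16.6 mm/hr.
Over 12 h: total = 16.6 × 12 = 199.2 ≈ 199 mm.

R ≈ 16.6 mm/hr; total ≈ 199 mm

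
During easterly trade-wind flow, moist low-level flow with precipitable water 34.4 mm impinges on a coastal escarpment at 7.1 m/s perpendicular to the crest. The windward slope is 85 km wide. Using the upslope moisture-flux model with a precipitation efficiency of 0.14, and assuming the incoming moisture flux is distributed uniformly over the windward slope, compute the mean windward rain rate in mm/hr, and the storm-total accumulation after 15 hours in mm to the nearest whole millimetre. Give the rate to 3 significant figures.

Incoming column moisture flux per unit ridge length: F = V × PW = 7.1 × 34.4 = 244.24 mm·m/s.
Spread over the 85 km slope with efficiency ε = 0.14: R = ε·F/W = 0.14 × 244.24 / 85000 m = 4.023e-04 mm/s.
R = 4.023e-04 × 3600 = 1.45 mm/hr.
Over 15 h: total = 1.45 × 15 = 21.75 ≈ 22 mm.

R ≈ 1.45 mm/hr; total ≈ 22 mm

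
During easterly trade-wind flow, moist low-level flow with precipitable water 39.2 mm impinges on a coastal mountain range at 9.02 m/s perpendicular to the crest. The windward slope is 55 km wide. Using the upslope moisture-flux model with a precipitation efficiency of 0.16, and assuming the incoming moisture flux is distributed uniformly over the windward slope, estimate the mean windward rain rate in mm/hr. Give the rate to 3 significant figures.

Incoming column moisture flux per unit ridge length: F = V × PW = 9.02 × 39.2 = 353.584 mm·m/s.
Spread over the 55 km slope with efficiency ε = 0.16: R = ε·F/W = 0.16 × 353.584 / 55000 m = 1.029e-03 mm/s.
R = 1.029e-03 × 3600 = 3.70 mm/hr.

R ≈ 3.70 mm/hr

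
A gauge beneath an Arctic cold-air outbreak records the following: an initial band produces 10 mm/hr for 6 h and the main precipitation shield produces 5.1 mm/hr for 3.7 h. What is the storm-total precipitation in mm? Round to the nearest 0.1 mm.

Total = Σ Rᵢ Δtᵢ = 10 × 6 + 5.1 × 3.7
      = 60 + 18.87 = 78.9 mm.

total ≈ 78.9 mm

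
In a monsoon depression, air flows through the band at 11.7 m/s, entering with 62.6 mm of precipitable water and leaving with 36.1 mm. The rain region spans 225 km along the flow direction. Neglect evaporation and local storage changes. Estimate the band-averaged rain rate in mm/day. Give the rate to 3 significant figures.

Column moisture flux per unit crosswind length is F = V × PW.
Inflow: F_in = 11.7 × 62.6 = 732.42 mm·m/s
Outflow: F_out = 11.7 × 36.1 = 422.37 mm·m/s
Steady-state rate R = (F_in − F_out)/L = (732.42 − 422.37) / 225000 m = 1.378e-03 mm/s.
R = 1.378e-03 × 3600 × 24 = 119 mm/day.

R ≈ 119 mm/day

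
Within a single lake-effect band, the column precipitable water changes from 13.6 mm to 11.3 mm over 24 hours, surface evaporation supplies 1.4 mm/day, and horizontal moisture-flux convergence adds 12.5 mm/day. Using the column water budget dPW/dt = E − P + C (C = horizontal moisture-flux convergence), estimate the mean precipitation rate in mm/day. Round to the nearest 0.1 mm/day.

P ≈ 16.2 mm/day

dPW/dt = (11.3 − 13.6) mm / (24/24 day) = -2.300 mm/day.
P = E + C − dPW/dt = 1.4 + (12.5) − (-2.300) = 16.2 mm/day.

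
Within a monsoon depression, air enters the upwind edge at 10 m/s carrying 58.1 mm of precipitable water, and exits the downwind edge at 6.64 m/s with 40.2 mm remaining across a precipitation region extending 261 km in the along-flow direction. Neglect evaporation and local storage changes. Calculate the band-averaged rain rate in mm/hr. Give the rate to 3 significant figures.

Column moisture flux per unit crosswind length is F = V × PW.
Inflow: F_in = 10 × 58.1 = 581 mm·m/s
Outflow: F_out = 6.64 × 40.2 = 266.928 mm·m/s
Steady-state rate R = (F_in − F_out)/L = (581 − 266.928) / 261000 m = 1.203e-03 mm/s.
R = 1.203e-03 × 3600 = 4.33 mm/hr.

R ≈ 4.33 mm/hr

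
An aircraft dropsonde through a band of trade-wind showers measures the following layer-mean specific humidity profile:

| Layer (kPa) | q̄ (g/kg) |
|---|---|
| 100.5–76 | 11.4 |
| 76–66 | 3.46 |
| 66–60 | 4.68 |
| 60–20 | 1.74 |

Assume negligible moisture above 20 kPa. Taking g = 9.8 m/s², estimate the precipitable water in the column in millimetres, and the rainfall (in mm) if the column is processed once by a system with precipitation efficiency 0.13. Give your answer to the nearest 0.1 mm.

PW ≈ 42.0 mm; rainfall ≈ 5.5 mm

Precipitable water is the column-integrated vapour mass per unit area: PW = (1/g) Σ q̄ Δp, with q in kg/kg and Δp in Pa (1 kg/m² of water = 1 mm).
Layer 100.5–76 kPa: Δp = 245 hPa = 24500 Pa, q̄ = 0.0114 kg/kg → 0.0114 × 24500 / 9.8 = 28.50 mm
Layer 76–66 kPa: Δp = 100 hPa = 10000 Pa, q̄ = 0.00346 kg/kg → 0.00346 × 10000 / 9.8 = 3.53 mm
Layer 66–60 kPa: Δp = 60 hPa = 6000 Pa, q̄ = 0.00468 kg/kg → 0.00468 × 6000 / 9.8 = 2.87 mm
Layer 60–20 kPa: Δp = 400 hPa = 40000 Pa, q̄ = 0.00174 kg/kg → 0.00174 × 40000 / 9.8 = 7.10 mm
PW = 28.50 + 3.53 + 2.87 + 7.10 = 42.00 ≈ 42.0 mm.
Rainfall = ε × PW = 0.13 × 42.0 = 5.5 mm.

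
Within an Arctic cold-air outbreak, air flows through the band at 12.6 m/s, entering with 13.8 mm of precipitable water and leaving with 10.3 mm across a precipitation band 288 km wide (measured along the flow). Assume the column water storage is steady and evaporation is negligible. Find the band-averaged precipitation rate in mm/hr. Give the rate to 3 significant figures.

R ≈ 0.551 mm/hr

Column moisture flux per unit crosswind length is F = V × PW.
Inflow: F_in = 12.6 × 13.8 = 173.88 mm·m/s
Outflow: F_out = 12.6 × 10.3 = 129.78 mm·m/s
Steady-state rate R = (F_in − F_out)/L = (173.88 − 129.78) / 288000 m = 1.531e-04 mm/s.
R = 1.531e-04 × 3600 = 0.551 mm/hr.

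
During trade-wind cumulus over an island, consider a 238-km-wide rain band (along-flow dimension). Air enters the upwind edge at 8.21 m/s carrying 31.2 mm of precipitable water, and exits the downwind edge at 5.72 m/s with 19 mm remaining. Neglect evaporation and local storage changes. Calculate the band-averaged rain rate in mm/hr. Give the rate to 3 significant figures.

R ≈ 2.23 mm/hr

Column moisture flux per unit crosswind length is F = V × PW.
Inflow: F_in = 8.21 × 31.2 = 256.152 mm·m/s
Outflow: F_out = 5.72 × 19 = 108.68 mm·m/s
Steady-state rate R = (F_in − F_out)/L = (256.152 − 108.68) / 238000 m = 6.196e-04 mm/s.
R = 6.196e-04 × 3600 = 2.23 mm/hr.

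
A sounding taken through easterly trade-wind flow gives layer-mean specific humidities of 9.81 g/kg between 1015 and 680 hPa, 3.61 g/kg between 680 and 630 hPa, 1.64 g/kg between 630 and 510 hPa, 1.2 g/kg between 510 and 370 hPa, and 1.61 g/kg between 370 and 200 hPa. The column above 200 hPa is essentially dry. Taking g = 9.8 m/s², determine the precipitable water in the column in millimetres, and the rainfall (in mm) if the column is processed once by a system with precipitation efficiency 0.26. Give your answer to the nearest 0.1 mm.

Precipitable water is the column-integrated vapour mass per unit area: PW = (1/g) Σ q̄ Δp, with q in kg/kg and Δp in Pa (1 kg/m² of water = 1 mm).
Layer 1015–680 hPa: Δp = 335 hPa = 33500 Pa, q̄ = 0.00981 kg/kg → 0.00981 × 33500 / 9.8 = 33.53 mm
Layer 680–630 hPa: Δp = 50 hPa = 5000 Pa, q̄ = 0.00361 kg/kg → 0.00361 × 5000 / 9.8 = 1.84 mm
Layer 630–510 hPa: Δp = 120 hPa = 12000 Pa, q̄ = 0.00164 kg/kg → 0.00164 × 12000 / 9.8 = 2.01 mm
Layer 510–370 hPa: Δp = 140 hPa = 14000 Pa, q̄ = 0.0012 kg/kg → 0.0012 × 14000 / 9.8 = 1.71 mm
Layer 370–200 hPa: Δp = 170 hPa = 17000 Pa, q̄ = 0.00161 kg/kg → 0.00161 × 17000 / 9.8 = 2.79 mm
PW = 33.53 + 1.84 + 2.01 + 1.71 + 2.79 = 41.88 ≈ 41.9 mm.
Rainfall = ε × PW = 0.26 × 41.9 = 10.9 mm.

PW ≈ 41.9 mm; rainfall ≈ 10.9 mm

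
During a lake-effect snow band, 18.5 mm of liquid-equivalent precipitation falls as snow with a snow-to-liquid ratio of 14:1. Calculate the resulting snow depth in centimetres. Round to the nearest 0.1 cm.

Snow depth = liquid × ratio = 18.5 mm × 14 = 259 mm = 25.9 cm.

snow depth ≈ 25.9 cm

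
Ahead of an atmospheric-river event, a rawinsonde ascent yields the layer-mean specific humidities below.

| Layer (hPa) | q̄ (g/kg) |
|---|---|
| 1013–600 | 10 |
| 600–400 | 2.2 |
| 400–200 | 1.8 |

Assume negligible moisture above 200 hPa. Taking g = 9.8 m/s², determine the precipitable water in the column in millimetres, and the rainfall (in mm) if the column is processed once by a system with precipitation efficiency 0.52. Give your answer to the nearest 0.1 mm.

PW ≈ 50.3 mm; rainfall ≈ 26.2 mm

Precipitable water is the column-integrated vapour mass per unit area: PW = (1/g) Σ q̄ Δp, with q in kg/kg and Δp in Pa (1 kg/m² of water = 1 mm).
Layer 1013–600 hPa: Δp = 413 hPa = 41300 Pa, q̄ = 0.01 kg/kg → 0.01 × 41300 / 9.8 = 42.14 mm
Layer 600–400 hPa: Δp = 200 hPa = 20000 Pa, q̄ = 0.0022 kg/kg → 0.0022 × 20000 / 9.8 = 4.49 mm
Layer 400–200 hPa: Δp = 200 hPa = 20000 Pa, q̄ = 0.0018 kg/kg → 0.0018 × 20000 / 9.8 = 3.67 mm
PW = 42.14 + 4.49 + 3.67 = 50.30 ≈ 50.3 mm.
Rainfall = ε × PW = 0.52 × 50.3 = 26.2 mm.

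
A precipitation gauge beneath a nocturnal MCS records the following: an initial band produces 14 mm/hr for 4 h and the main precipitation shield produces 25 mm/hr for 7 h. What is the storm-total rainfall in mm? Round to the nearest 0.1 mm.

total ≈ 231.0 mm

Total = Σ Rᵢ Δtᵢ = 14 × 4 + 25 × 7
      = 56 + 175 = 231.0 mm.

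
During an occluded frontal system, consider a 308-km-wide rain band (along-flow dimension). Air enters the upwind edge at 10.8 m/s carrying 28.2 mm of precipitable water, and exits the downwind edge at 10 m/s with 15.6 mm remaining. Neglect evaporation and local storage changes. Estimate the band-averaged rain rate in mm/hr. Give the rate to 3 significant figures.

R ≈ 1.74 mm/hr

Column moisture flux per unit crosswind length is F = V × PW.
Inflow: F_in = 10.8 × 28.2 = 304.56 mm·m/s
Outflow: F_out = 10 × 15.6 = 156 mm·m/s
Steady-state rate R = (F_in − F_out)/L = (304.56 − 156) / 308000 m = 4.823e-04 mm/s.
R = 4.823e-04 × 3600 = 1.74 mm/hr.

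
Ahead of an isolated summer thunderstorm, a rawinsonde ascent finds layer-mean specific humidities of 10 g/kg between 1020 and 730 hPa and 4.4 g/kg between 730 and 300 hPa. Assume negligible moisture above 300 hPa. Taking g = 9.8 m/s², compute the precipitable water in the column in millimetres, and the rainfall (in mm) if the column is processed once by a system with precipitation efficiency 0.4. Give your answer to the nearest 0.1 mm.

PW ≈ 48.9 mm; rainfall ≈ 19.6 mm

Precipitable water is the column-integrated vapour mass per unit area: PW = (1/g) Σ q̄ Δp, with q in kg/kg and Δp in Pa (1 kg/m² of water = 1 mm).
Layer 1020–730 hPa: Δp = 290 hPa = 29000 Pa, q̄ = 0.01 kg/kg → 0.01 × 29000 / 9.8 = 29.59 mm
Layer 730–300 hPa: Δp = 430 hPa = 43000 Pa, q̄ = 0.0044 kg/kg → 0.0044 × 43000 / 9.8 = 19.31 mm
PW = 29.59 + 19.31 = 48.90 ≈ 48.9 mm.
Rainfall = ε × PW = 0.4 × 48.9 = 19.6 mm.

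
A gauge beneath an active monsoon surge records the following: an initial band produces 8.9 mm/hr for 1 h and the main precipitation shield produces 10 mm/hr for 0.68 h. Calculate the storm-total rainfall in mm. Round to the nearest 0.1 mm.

total ≈ 15.7 mm

Total = Σ Rᵢ Δtᵢ = 8.9 × 1 + 10 × 0.68
      = 8.9 + 6.8 = 15.7 mm.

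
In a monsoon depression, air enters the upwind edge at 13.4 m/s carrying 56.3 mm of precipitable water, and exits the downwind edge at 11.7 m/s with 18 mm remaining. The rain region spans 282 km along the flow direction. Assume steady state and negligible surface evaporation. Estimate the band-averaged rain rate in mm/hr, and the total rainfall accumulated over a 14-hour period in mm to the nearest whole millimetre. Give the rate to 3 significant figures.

R ≈ 6.94 mm/hr; total ≈ 97 mm

Column moisture flux per unit crosswind length is F = V × PW.
Inflow: F_in = 13.4 × 56.3 = 754.42 mm·m/s
Outflow: F_out = 11.7 × 18 = 210.6 mm·m/s
Steady-state rate R = (F_in − F_out)/L = (754.42 − 210.6) / 282000 m = 1.928e-03 mm/s.
R = 1.928e-03 × 3600 = 6.94 mm/hr.
Over 14 h: total = 6.94 × 14 = 97.16 ≈ 97 mm.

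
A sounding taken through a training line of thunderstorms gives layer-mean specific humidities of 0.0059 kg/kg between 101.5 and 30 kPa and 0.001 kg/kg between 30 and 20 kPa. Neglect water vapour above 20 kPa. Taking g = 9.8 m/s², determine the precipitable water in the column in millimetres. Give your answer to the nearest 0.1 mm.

Precipitable water is the column-integrated vapour mass per unit area: PW = (1/g) Σ q̄ Δp, with q in kg/kg and Δp in Pa (1 kg/m² of water = 1 mm).
Layer 101.5–30 kPa: Δp = 715 hPa = 71500 Pa, q̄ = 0.0059 kg/kg → 0.0059 × 71500 / 9.8 = 43.05 mm
Layer 30–20 kPa: Δp = 100 hPa = 10000 Pa, q̄ = 0.001 kg/kg → 0.001 × 10000 / 9.8 = 1.02 mm
PW = 43.05 + 1.02 = 44.07 ≈ 44.1 mm.

PW ≈ 44.1 mm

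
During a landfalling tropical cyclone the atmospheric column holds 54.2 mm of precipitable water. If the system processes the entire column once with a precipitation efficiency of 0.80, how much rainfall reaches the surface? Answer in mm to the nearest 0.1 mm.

rainfall ≈ 43.4 mm

Rainfall = ε × PW = 0.80 × 54.2 = 43.4 mm.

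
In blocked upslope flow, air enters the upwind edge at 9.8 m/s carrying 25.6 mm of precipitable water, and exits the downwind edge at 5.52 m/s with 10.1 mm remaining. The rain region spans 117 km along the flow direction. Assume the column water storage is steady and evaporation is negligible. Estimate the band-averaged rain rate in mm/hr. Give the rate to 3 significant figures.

R ≈ 6.00 mm/hr

Column moisture flux per unit crosswind length is F = V × PW.
Inflow: F_in = 9.8 × 25.6 = 250.88 mm·m/s
Outflow: F_out = 5.52 × 10.1 = 55.752 mm·m/s
Steady-state rate R = (F_in − F_out)/L = (250.88 − 55.752) / 117000 m = 1.668e-03 mm/s.
R = 1.668e-03 × 3600 = 6.00 mm/hr.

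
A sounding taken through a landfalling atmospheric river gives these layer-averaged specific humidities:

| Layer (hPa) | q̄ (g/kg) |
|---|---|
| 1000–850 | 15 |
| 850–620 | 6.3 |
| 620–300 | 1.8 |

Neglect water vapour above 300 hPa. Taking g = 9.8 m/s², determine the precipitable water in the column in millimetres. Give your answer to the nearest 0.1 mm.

Precipitable water is the column-integrated vapour mass per unit area: PW = (1/g) Σ q̄ Δp, with q in kg/kg and Δp in Pa (1 kg/m² of water = 1 mm).
Layer 1000–850 hPa: Δp = 150 hPa = 15000 Pa, q̄ = 0.015 kg/kg → 0.015 × 15000 / 9.8 = 22.96 mm
Layer 850–620 hPa: Δp = 230 hPa = 23000 Pa, q̄ = 0.0063 kg/kg → 0.0063 × 23000 / 9.8 = 14.79 mm
Layer 620–300 hPa: Δp = 320 hPa = 32000 Pa, q̄ = 0.0018 kg/kg → 0.0018 × 32000 / 9.8 = 5.88 mm
PW = 22.96 + 14.79 + 5.88 = 43.63 ≈ 43.6 mm.

PW ≈ 43.6 mm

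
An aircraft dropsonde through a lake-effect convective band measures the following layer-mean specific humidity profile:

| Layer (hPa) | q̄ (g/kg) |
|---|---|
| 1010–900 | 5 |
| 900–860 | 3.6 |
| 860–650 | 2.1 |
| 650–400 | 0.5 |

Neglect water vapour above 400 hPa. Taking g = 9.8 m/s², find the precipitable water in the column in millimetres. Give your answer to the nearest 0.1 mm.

Precipitable water is the column-integrated vapour mass per unit area: PW = (1/g) Σ q̄ Δp, with q in kg/kg and Δp in Pa (1 kg/m² of water = 1 mm).
Layer 1010–900 hPa: Δp = 110 hPa = 11000 Pa, q̄ = 0.005 kg/kg → 0.005 × 11000 / 9.8 = 5.61 mm
Layer 900–860 hPa: Δp = 40 hPa = 4000 Pa, q̄ = 0.0036 kg/kg → 0.0036 × 4000 / 9.8 = 1.47 mm
Layer 860–650 hPa: Δp = 210 hPa = 21000 Pa, q̄ = 0.0021 kg/kg → 0.0021 × 21000 / 9.8 = 4.50 mm
Layer 650–400 hPa: Δp = 250 hPa = 25000 Pa, q̄ = 0.0005 kg/kg → 0.0005 × 25000 / 9.8 = 1.28 mm
PW = 5.61 + 1.47 + 4.50 + 1.28 = 12.86 ≈ 12.9 mm.

PW ≈ 12.9 mm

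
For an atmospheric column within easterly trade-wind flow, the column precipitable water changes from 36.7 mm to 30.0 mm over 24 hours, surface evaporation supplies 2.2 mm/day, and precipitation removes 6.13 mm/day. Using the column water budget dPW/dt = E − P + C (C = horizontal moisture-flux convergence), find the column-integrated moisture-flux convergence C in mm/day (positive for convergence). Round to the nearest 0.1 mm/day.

C ≈ -2.8 mm/day

dPW/dt = (30.0 − 36.7) mm / (24/24 day) = -6.700 mm/day.
C = dPW/dt − E + P = (-6.700) − 2.2 + 6.13 = -2.8 mm/day.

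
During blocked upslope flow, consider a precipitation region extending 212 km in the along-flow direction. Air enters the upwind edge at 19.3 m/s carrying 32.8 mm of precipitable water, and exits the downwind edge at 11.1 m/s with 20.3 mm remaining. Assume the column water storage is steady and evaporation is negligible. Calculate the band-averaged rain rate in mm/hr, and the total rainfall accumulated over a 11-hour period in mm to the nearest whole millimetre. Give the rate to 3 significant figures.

R ≈ 6.92 mm/hr; total ≈ 76 mm

Column moisture flux per unit crosswind length is F = V × PW.
Inflow: F_in = 19.3 × 32.8 = 633.04 mm·m/s
Outflow: F_out = 11.1 × 20.3 = 225.33 mm·m/s
Steady-state rate R = (F_in − F_out)/L = (633.04 − 225.33) / 212000 m = 1.923e-03 mm/s.
R = 1.923e-03 × 3600 = 6.92 mm/hr.
Over 11 h: total = 6.92 × 11 = 76.12 ≈ 76 mm.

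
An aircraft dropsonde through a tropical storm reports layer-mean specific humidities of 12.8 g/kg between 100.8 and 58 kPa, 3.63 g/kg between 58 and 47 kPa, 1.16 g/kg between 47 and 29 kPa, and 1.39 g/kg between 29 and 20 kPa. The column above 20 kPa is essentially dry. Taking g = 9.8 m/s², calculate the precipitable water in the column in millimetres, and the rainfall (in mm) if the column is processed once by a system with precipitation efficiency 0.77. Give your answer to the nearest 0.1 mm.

Precipitable water is the column-integrated vapour mass per unit area: PW = (1/g) Σ q̄ Δp, with q in kg/kg and Δp in Pa (1 kg/m² of water = 1 mm).
Layer 100.8–58 kPa: Δp = 428 hPa = 42800 Pa, q̄ = 0.0128 kg/kg → 0.0128 × 42800 / 9.8 = 55.90 mm
Layer 58–47 kPa: Δp = 110 hPa = 11000 Pa, q̄ = 0.00363 kg/kg → 0.00363 × 11000 / 9.8 = 4.07 mm
Layer 47–29 kPa: Δp = 180 hPa = 18000 Pa, q̄ = 0.00116 kg/kg → 0.00116 × 18000 / 9.8 = 2.13 mm
Layer 29–20 kPa: Δp = 90 hPa = 9000 Pa, q̄ = 0.00139 kg/kg → 0.00139 × 9000 / 9.8 = 1.28 mm
PW = 55.90 + 4.07 + 2.13 + 1.28 = 63.38 ≈ 63.4 mm.
Rainfall = ε × PW = 0.77 × 63.4 = 48.8 mm.

PW ≈ 63.4 mm; rainfall ≈ 48.8 mm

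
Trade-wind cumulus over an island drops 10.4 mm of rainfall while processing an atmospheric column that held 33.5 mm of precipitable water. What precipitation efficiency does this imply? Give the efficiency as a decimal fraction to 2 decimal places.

ε = rainfall / PW = 10.4 / 33.5 = 0.31.

ε ≈ 0.31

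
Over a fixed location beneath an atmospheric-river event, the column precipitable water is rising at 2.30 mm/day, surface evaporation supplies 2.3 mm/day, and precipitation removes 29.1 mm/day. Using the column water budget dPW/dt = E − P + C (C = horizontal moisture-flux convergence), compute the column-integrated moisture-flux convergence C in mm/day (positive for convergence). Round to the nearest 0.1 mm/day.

C ≈ 29.1 mm/day

dPW/dt = +2.30 mm/day.
C = dPW/dt − E + P = (+2.30) − 2.3 + 29.1 = 29.1 mm/day.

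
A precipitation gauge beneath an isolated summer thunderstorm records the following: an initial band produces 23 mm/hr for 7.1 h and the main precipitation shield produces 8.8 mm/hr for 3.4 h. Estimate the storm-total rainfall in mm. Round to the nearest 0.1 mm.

Total = Σ Rᵢ Δtᵢ = 23 × 7.1 + 8.8 × 3.4
      = 163.3 + 29.92 = 193.2 mm.

total ≈ 193.2 mm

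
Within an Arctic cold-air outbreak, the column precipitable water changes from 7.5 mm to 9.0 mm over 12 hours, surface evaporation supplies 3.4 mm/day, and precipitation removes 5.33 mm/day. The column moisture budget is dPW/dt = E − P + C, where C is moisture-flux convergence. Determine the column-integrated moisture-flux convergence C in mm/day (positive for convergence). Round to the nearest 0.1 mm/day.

C ≈ 4.9 mm/day

dPW/dt = (9.0 − 7.5) mm / (12/24 day) = +3.000 mm/day.
C = dPW/dt − E + P = (+3.000) − 3.4 + 5.33 = 4.9 mm/day.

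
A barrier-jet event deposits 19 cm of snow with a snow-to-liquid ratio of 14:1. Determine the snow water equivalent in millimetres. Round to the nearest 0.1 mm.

SWE = snow depth / ratio = 19 cm / 14 = 1.357 cm = 13.6 mm.

SWE ≈ 13.6 mm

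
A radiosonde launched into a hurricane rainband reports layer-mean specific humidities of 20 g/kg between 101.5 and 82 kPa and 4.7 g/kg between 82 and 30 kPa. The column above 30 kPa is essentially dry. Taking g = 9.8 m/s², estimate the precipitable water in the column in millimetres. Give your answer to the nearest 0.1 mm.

Precipitable water is the column-integrated vapour mass per unit area: PW = (1/g) Σ q̄ Δp, with q in kg/kg and Δp in Pa (1 kg/m² of water = 1 mm).
Layer 101.5–82 kPa: Δp = 195 hPa = 19500 Pa, q̄ = 0.02 kg/kg → 0.02 × 19500 / 9.8 = 39.80 mm
Layer 82–30 kPa: Δp = 520 hPa = 52000 Pa, q̄ = 0.0047 kg/kg → 0.0047 × 52000 / 9.8 = 24.94 mm
PW = 39.80 + 24.94 = 64.74 ≈ 64.7 mm.

PW ≈ 64.7 mm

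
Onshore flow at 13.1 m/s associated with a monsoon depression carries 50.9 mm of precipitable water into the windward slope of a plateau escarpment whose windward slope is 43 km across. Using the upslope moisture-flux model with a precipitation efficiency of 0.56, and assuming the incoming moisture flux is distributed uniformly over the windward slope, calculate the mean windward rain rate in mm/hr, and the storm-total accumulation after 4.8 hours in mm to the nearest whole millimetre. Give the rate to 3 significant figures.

R ≈ 31.3 mm/hr; total ≈ 150 mm

Incoming column moisture flux per unit ridge length: F = V × PW = 13.1 × 50.9 = 666.79 mm·m/s.
Spread over the 43 km slope with efficiency ε = 0.56: R = ε·F/W = 0.56 × 666.79 / 43000 m = 8.684e-03 mm/s.
R = 8.684e-03 × 3600 = 31.3 mm/hr.
Over 4.8 h: total = 31.3 × 4.8 = 150.24 ≈ 150 mm.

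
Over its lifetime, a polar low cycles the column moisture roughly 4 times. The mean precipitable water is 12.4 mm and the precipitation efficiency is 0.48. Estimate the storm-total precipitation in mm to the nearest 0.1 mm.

Each cycle deposits ε × PW = 0.48 × 12.4 = 5.952 mm.
Over 4 cycles: 4 × 5.952 = 23.8 mm.

precipitation ≈ 23.8 mm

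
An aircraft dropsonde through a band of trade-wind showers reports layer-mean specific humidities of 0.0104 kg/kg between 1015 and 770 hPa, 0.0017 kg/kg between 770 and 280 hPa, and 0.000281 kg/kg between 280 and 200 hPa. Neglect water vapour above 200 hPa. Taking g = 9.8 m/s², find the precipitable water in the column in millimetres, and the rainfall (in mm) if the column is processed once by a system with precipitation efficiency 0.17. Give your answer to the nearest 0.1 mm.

PW ≈ 34.7 mm; rainfall ≈ 5.9 mm

Precipitable water is the column-integrated vapour mass per unit area: PW = (1/g) Σ q̄ Δp, with q in kg/kg and Δp in Pa (1 kg/m² of water = 1 mm).
Layer 1015–770 hPa: Δp = 245 hPa = 24500 Pa, q̄ = 0.0104 kg/kg → 0.0104 × 24500 / 9.8 = 26.00 mm
Layer 770–280 hPa: Δp = 490 hPa = 49000 Pa, q̄ = 0.0017 kg/kg → 0.0017 × 49000 / 9.8 = 8.50 mm
Layer 280–200 hPa: Δp = 80 hPa = 8000 Pa, q̄ = 0.000281 kg/kg → 0.000281 × 8000 / 9.8 = 0.23 mm
PW = 26.00 + 8.50 + 0.23 = 34.73 ≈ 34.7 mm.
Rainfall = ε × PW = 0.17 × 34.7 = 5.9 mm.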